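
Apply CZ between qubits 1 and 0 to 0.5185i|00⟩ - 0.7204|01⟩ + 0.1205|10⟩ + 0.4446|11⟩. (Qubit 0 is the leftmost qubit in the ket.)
0.5185i|00⟩ - 0.7204|01⟩ + 0.1205|10⟩ - 0.4446|11⟩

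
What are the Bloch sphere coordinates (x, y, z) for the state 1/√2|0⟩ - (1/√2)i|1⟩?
(0, -1, 0)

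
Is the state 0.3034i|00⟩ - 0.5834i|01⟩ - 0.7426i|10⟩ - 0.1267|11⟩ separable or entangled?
Entangled

Writing the state as a|00⟩ + b|01⟩ + c|10⟩ + d|11⟩, it is a product state iff ad − bc = 0.
Here (a, b, c, d) = (0.3034i, -0.5834i, -0.7426i, -0.1267): ad − bc = (0.3034i)(-0.1267) − (-0.5834i)(-0.7426i) = (0.4332 - 0.03844i) ≠ 0, so the state is entangled.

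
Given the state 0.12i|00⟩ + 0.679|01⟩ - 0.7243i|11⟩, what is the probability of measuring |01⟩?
0.461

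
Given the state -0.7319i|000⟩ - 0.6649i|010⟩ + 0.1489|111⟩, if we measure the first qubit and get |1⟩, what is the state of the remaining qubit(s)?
|11⟩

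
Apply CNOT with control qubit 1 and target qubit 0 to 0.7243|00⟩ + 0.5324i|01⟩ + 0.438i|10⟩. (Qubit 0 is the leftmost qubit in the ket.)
0.7243|00⟩ + 0.438i|10⟩ + 0.5324i|11⟩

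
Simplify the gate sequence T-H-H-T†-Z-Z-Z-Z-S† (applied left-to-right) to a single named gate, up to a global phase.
S†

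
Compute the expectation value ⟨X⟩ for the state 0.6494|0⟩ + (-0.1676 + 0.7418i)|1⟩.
-0.2177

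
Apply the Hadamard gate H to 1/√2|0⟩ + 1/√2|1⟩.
|0⟩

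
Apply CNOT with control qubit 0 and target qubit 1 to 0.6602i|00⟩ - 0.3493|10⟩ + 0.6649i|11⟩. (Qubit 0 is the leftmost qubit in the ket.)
0.6602i|00⟩ + 0.6649i|10⟩ - 0.3493|11⟩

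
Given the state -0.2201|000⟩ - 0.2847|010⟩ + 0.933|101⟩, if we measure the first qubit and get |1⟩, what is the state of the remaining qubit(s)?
|01⟩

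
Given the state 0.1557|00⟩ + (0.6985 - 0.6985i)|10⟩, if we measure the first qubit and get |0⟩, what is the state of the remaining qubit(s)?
|0⟩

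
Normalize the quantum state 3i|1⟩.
i|1⟩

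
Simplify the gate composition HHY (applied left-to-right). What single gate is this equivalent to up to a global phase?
Y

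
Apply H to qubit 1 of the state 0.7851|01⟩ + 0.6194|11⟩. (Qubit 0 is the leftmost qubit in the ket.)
0.5551|00⟩ - 0.5551|01⟩ + 0.438|10⟩ - 0.438|11⟩

H on qubit 1 mixes each pair of kets that differ only in qubit 1: amplitudes (a, b) of (|…0…⟩, |…1…⟩) become ((a + b)/√2, (a − b)/√2). Kets absent from the input have amplitude 0.
(|00⟩, |01⟩): (a, b) = (0, 0.7851) → (0.5551, -0.5551)
(|10⟩, |11⟩): (a, b) = (0, 0.6194) → (0.438, -0.438)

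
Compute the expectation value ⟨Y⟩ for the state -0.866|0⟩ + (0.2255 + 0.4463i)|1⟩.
-0.773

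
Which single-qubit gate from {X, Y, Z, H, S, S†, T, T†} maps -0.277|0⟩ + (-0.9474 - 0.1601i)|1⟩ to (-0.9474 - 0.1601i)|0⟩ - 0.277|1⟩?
X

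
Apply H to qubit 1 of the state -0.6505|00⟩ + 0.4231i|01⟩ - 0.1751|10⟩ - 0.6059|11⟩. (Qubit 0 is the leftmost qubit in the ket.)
(-0.46 + 0.2992i)|00⟩ + (-0.46 - 0.2992i)|01⟩ - 0.5523|10⟩ + 0.3046|11⟩

H on qubit 1 mixes each pair of kets that differ only in qubit 1: amplitudes (a, b) of (|…0…⟩, |…1…⟩) become ((a + b)/√2, (a − b)/√2). Kets absent from the input have amplitude 0.
(|00⟩, |01⟩): (a, b) = (-0.6505, 0.4231i) → ((-0.46 + 0.2992i), (-0.46 - 0.2992i))
(|10⟩, |11⟩): (a, b) = (-0.1751, -0.6059) → (-0.5523, 0.3046)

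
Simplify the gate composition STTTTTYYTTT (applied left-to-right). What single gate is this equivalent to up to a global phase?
S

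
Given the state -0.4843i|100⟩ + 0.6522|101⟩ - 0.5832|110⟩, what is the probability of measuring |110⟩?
0.3401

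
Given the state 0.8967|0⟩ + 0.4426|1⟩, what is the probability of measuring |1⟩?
0.1959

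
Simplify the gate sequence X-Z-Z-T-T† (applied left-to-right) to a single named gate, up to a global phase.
X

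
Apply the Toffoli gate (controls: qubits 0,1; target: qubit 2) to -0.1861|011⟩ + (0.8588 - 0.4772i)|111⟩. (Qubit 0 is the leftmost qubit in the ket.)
-0.1861|011⟩ + (0.8588 - 0.4772i)|110⟩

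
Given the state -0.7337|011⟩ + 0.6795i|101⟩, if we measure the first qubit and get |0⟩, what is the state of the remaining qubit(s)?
-|11⟩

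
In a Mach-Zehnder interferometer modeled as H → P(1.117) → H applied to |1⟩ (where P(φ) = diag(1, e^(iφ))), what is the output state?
(0.2808 - 0.4494i)|0⟩ + (0.7192 + 0.4494i)|1⟩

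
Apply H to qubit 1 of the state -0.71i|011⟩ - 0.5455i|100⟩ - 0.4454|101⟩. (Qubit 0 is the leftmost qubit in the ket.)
-0.502i|001⟩ + 0.502i|011⟩ - 0.3857i|100⟩ - 0.3149|101⟩ - 0.3857i|110⟩ - 0.3149|111⟩

H on qubit 1 mixes each pair of kets that differ only in qubit 1: amplitudes (a, b) of (|…0…⟩, |…1…⟩) become ((a + b)/√2, (a − b)/√2). Kets absent from the input have amplitude 0.
(|001⟩, |011⟩): (a, b) = (0, -0.71i) → (-0.502i, 0.502i)
(|100⟩, |110⟩): (a, b) = (-0.5455i, 0) → (-0.3857i, -0.3857i)
(|101⟩, |111⟩): (a, b) = (-0.4454, 0) → (-0.3149, -0.3149)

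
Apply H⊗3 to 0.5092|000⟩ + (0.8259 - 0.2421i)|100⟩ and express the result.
(0.472 - 0.0856i)|000⟩ + (0.472 - 0.0856i)|001⟩ + (0.472 - 0.0856i)|010⟩ + (0.472 - 0.0856i)|011⟩ + (-0.112 + 0.0856i)|100⟩ + (-0.112 + 0.0856i)|101⟩ + (-0.112 + 0.0856i)|110⟩ + (-0.112 + 0.0856i)|111⟩

H⊗3 gives amp(|y⟩) = (1/2√2) Σ_x (−1)^(x·y) amp(|x⟩), where x·y is the number of positions in which both x and y have a 1.
|000⟩: (0.5092 + (0.8259 - 0.2421i))/(2√2) = (0.472 - 0.0856i)
|001⟩: (0.5092 + (0.8259 - 0.2421i))/(2√2) = (0.472 - 0.0856i)
|010⟩: (0.5092 + (0.8259 - 0.2421i))/(2√2) = (0.472 - 0.0856i)
|011⟩: (0.5092 + (0.8259 - 0.2421i))/(2√2) = (0.472 - 0.0856i)
|100⟩: (0.5092 - (0.8259 - 0.2421i))/(2√2) = (-0.112 + 0.0856i)
|101⟩: (0.5092 - (0.8259 - 0.2421i))/(2√2) = (-0.112 + 0.0856i)
|110⟩: (0.5092 - (0.8259 - 0.2421i))/(2√2) = (-0.112 + 0.0856i)
|111⟩: (0.5092 - (0.8259 - 0.2421i))/(2√2) = (-0.112 + 0.0856i)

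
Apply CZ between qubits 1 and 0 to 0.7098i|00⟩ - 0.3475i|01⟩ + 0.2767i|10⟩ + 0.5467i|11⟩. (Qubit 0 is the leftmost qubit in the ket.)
0.7098i|00⟩ - 0.3475i|01⟩ + 0.2767i|10⟩ - 0.5467i|11⟩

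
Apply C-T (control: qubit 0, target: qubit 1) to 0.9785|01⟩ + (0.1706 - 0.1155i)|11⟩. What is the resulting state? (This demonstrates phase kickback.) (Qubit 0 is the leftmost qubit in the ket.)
0.9785|01⟩ + (0.2023 + 0.03896i)|11⟩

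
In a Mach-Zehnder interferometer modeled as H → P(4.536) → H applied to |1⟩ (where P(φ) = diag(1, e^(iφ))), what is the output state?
(0.5877 + 0.4922i)|0⟩ + (0.4123 - 0.4922i)|1⟩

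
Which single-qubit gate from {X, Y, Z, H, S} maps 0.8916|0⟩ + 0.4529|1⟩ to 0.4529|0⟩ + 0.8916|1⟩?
X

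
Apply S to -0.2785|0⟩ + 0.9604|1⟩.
-0.2785|0⟩ + 0.9604i|1⟩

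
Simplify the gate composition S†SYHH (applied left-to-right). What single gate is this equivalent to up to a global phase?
Y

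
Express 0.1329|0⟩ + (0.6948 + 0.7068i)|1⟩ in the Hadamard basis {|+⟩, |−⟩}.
(0.5853 + 0.4998i)|+⟩ + (-0.3973 - 0.4998i)|−⟩

With |ψ⟩ = α|0⟩ + β|1⟩, the Hadamard-basis coefficients are ⟨+|ψ⟩ = (α + β)/√2 and ⟨−|ψ⟩ = (α − β)/√2.
Here α = 0.1329, β = (0.6948 + 0.7068i): (α + β)/√2 = (0.5853 + 0.4998i), (α − β)/√2 = (-0.3973 - 0.4998i).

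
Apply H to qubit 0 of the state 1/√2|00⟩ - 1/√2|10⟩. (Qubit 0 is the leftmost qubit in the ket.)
|10⟩

H on qubit 0 mixes each pair of kets that differ only in qubit 0: amplitudes (a, b) of (|…0…⟩, |…1…⟩) become ((a + b)/√2, (a − b)/√2). Kets absent from the input have amplitude 0.
(|00⟩, |10⟩): (a, b) = (1/√2, -1/√2) → (0, 1)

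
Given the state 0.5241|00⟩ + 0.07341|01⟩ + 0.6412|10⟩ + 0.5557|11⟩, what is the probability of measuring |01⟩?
0.005389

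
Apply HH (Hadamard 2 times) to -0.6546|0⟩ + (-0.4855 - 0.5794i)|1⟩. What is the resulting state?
-0.6546|0⟩ + (-0.4855 - 0.5794i)|1⟩

H² = I, so an even number of Hadamards cancels: H^2 = I and the state is unchanged.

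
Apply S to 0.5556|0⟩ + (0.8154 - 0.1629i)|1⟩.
0.5556|0⟩ + (0.1629 + 0.8154i)|1⟩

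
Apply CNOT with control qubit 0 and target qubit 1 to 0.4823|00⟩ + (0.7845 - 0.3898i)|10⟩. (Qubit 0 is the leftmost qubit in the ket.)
0.4823|00⟩ + (0.7845 - 0.3898i)|11⟩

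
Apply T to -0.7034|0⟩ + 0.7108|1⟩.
-0.7034|0⟩ + (0.5026 + 0.5026i)|1⟩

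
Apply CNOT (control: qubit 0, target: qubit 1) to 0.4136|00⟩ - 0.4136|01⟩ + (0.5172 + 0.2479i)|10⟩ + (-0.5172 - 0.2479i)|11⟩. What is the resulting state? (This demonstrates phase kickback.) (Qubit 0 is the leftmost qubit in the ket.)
0.4136|00⟩ - 0.4136|01⟩ + (-0.5172 - 0.2479i)|10⟩ + (0.5172 + 0.2479i)|11⟩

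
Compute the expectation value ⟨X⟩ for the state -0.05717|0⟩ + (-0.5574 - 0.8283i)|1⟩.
0.06373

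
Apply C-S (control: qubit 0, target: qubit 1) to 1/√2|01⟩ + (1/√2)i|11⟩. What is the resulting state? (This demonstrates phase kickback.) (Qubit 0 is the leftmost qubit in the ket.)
1/√2|01⟩ - 1/√2|11⟩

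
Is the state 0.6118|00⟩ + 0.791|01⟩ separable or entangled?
Separable

Writing the state as a|00⟩ + b|01⟩ + c|10⟩ + d|11⟩, it is a product state iff ad − bc = 0.
Here (a, b, c, d) = (0.6118, 0.791, 0, 0): ad − bc = (0.6118)(0) − (0.791)(0) = 0, so the state is separable.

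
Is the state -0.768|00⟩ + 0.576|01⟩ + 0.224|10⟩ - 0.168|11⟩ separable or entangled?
Separable

Writing the state as a|00⟩ + b|01⟩ + c|10⟩ + d|11⟩, it is a product state iff ad − bc = 0.
Here (a, b, c, d) = (-0.768, 0.576, 0.224, -0.168): ad − bc = (-0.768)(-0.168) − (0.576)(0.224) = 0, so the state is separable.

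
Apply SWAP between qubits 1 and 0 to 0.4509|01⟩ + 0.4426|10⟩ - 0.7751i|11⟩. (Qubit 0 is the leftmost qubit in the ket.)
0.4426|01⟩ + 0.4509|10⟩ - 0.7751i|11⟩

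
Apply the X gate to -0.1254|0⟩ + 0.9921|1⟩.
0.9921|0⟩ - 0.1254|1⟩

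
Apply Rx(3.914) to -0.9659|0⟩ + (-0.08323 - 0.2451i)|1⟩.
(0.1368 + 0.0771i)|0⟩ + (0.03135 + 0.9871i)|1⟩

Rx(3.914) = [[cos(θ/2), −i·sin(θ/2)], [−i·sin(θ/2), cos(θ/2)]]; θ = 3.914, cos(θ/2) ≈ -0.376674, sin(θ/2) ≈ 0.926346.
With a = amp(|0⟩) = -0.9659 and b = amp(|1⟩) = (-0.08323 - 0.2451i):
new amp(|0⟩) = (-0.376674)·a + (-0.926346i)·b = (0.1368 + 0.0771i)
new amp(|1⟩) = (-0.926346i)·a + (-0.376674)·b = (0.03135 + 0.9871i)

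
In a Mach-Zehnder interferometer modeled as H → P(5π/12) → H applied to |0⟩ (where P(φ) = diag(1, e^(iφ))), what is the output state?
(0.6294 + 0.483i)|0⟩ + (0.3706 - 0.483i)|1⟩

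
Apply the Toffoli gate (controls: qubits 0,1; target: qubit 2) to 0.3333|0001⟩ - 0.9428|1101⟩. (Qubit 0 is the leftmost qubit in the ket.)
0.3333|0001⟩ - 0.9428|1111⟩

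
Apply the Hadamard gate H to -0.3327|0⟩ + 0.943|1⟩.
0.4315|0⟩ - 0.9021|1⟩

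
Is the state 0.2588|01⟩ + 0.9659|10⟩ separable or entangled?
Entangled

Writing the state as a|00⟩ + b|01⟩ + c|10⟩ + d|11⟩, it is a product state iff ad − bc = 0.
Here (a, b, c, d) = (0, 0.2588, 0.9659, 0): ad − bc = (0)(0) − (0.2588)(0.9659) = -0.25 ≠ 0, so the state is entangled.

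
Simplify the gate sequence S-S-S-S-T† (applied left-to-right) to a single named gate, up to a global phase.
T†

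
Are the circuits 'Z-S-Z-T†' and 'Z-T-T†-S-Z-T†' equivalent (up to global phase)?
Yes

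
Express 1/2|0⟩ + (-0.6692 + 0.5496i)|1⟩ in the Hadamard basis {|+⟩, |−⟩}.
(-0.1196 + 0.3886i)|+⟩ + (0.8267 - 0.3886i)|−⟩

With |ψ⟩ = α|0⟩ + β|1⟩, the Hadamard-basis coefficients are ⟨+|ψ⟩ = (α + β)/√2 and ⟨−|ψ⟩ = (α − β)/√2.
Here α = 1/2, β = (-0.6692 + 0.5496i): (α + β)/√2 = (-0.1196 + 0.3886i), (α − β)/√2 = (0.8267 - 0.3886i).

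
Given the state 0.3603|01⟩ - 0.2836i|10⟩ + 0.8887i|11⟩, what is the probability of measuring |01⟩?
0.1298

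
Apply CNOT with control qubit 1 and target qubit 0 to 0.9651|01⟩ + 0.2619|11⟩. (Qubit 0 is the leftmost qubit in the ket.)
0.2619|01⟩ + 0.9651|11⟩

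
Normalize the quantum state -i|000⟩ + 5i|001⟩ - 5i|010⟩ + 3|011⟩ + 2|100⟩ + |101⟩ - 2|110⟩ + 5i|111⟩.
-0.1031i|000⟩ + 0.5157i|001⟩ - 0.5157i|010⟩ + 0.3094|011⟩ + 0.2063|100⟩ + 0.1031|101⟩ - 0.2063|110⟩ + 0.5157i|111⟩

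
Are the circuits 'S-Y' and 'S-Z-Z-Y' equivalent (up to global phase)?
Yes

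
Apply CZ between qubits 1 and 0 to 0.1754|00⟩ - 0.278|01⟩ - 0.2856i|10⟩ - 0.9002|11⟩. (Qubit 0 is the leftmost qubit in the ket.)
0.1754|00⟩ - 0.278|01⟩ - 0.2856i|10⟩ + 0.9002|11⟩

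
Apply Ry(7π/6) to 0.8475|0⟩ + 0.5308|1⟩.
-0.7321|0⟩ + 0.6812|1⟩

Ry(7π/6) = [[cos(θ/2), −sin(θ/2)], [sin(θ/2), cos(θ/2)]]; θ = 7π/6, cos(θ/2) ≈ -0.258819, sin(θ/2) ≈ 0.965926.
With a = amp(|0⟩) = 0.8475 and b = amp(|1⟩) = 0.5308:
new amp(|0⟩) = (-0.258819)·a + (-0.965926)·b = -0.7321
new amp(|1⟩) = (0.965926)·a + (-0.258819)·b = 0.6812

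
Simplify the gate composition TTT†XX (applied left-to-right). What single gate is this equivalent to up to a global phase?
T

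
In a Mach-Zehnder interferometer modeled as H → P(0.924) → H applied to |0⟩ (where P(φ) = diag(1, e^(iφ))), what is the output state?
(0.8013 + 0.399i)|0⟩ + (0.1987 - 0.399i)|1⟩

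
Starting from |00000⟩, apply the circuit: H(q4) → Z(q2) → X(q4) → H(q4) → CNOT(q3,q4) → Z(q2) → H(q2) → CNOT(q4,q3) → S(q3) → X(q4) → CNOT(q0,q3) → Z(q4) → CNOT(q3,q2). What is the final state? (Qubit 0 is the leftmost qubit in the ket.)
-1/√2|00001⟩ - 1/√2|00101⟩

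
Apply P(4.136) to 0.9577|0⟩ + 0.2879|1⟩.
0.9577|0⟩ + (-0.1569 - 0.2414i)|1⟩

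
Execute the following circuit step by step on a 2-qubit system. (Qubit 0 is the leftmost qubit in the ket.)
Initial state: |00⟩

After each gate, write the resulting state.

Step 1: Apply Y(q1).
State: i|01⟩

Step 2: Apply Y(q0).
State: -|11⟩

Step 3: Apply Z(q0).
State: |11⟩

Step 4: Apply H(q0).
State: 1/√2|01⟩ - 1/√2|11⟩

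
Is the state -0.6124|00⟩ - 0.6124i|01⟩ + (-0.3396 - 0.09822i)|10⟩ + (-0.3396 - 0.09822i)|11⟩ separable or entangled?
Entangled

Writing the state as a|00⟩ + b|01⟩ + c|10⟩ + d|11⟩, it is a product state iff ad − bc = 0.
Here (a, b, c, d) = (-0.6124, -0.6124i, (-0.3396 - 0.09822i), (-0.3396 - 0.09822i)): ad − bc = (-0.6124)(-0.3396 - 0.09822i) − (-0.6124i)(-0.3396 - 0.09822i) = (0.2681 - 0.1478i) ≠ 0, so the state is entangled.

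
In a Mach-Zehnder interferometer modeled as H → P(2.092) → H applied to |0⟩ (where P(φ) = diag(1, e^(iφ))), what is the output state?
(0.251 + 0.4336i)|0⟩ + (0.749 - 0.4336i)|1⟩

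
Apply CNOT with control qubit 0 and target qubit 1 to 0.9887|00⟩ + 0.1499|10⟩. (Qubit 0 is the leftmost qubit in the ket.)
0.9887|00⟩ + 0.1499|11⟩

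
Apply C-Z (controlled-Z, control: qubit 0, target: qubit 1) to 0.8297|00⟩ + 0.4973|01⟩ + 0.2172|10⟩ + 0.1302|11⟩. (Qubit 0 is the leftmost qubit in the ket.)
0.8297|00⟩ + 0.4973|01⟩ + 0.2172|10⟩ - 0.1302|11⟩

C-Z leaves the control-|0⟩ kets |00⟩, |01⟩ unchanged and applies Z to qubit 1 on the control-|1⟩ pair (|10⟩, |11⟩).
Z = [[1, 0], [0, -1]].
With a = amp(|10⟩) = 0.2172 and b = amp(|11⟩) = 0.1302:
new amp(|10⟩) = (1)·a = 0.2172
new amp(|11⟩) = (-1)·b = -0.1302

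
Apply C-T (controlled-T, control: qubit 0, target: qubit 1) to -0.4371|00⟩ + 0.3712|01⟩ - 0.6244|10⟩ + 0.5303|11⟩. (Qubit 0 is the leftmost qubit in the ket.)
-0.4371|00⟩ + 0.3712|01⟩ - 0.6244|10⟩ + (0.375 + 0.375i)|11⟩

C-T leaves the control-|0⟩ kets |00⟩, |01⟩ unchanged and applies T to qubit 1 on the control-|1⟩ pair (|10⟩, |11⟩).
T = [[1, 0], [0, (1/√2 + (1/√2)i)]].
With a = amp(|10⟩) = -0.6244 and b = amp(|11⟩) = 0.5303:
new amp(|10⟩) = (1)·a = -0.6244
new amp(|11⟩) = (1/√2 + (1/√2)i)·b = (0.375 + 0.375i)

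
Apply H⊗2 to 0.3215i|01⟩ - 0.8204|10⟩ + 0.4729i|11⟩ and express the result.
(-0.4102 + 0.3972i)|00⟩ + (-0.4102 - 0.3972i)|01⟩ + (0.4102 - 0.0757i)|10⟩ + (0.4102 + 0.0757i)|11⟩

H⊗2 gives amp(|y⟩) = (1/2) Σ_x (−1)^(x·y) amp(|x⟩), where x·y is the number of positions in which both x and y have a 1.
|00⟩: (0.3215i - 0.8204 + 0.4729i)/2 = (-0.4102 + 0.3972i)
|01⟩: (-0.3215i - 0.8204 - 0.4729i)/2 = (-0.4102 - 0.3972i)
|10⟩: (0.3215i + 0.8204 - 0.4729i)/2 = (0.4102 - 0.0757i)
|11⟩: (-0.3215i + 0.8204 + 0.4729i)/2 = (0.4102 + 0.0757i)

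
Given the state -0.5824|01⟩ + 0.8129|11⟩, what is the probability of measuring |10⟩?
0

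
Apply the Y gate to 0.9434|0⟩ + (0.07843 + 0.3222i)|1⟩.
(0.3222 - 0.07843i)|0⟩ + 0.9434i|1⟩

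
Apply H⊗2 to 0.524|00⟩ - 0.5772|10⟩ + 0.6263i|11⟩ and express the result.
(-0.0266 + 0.3132i)|00⟩ + (-0.0266 - 0.3132i)|01⟩ + (0.5506 - 0.3132i)|10⟩ + (0.5506 + 0.3132i)|11⟩

H⊗2 gives amp(|y⟩) = (1/2) Σ_x (−1)^(x·y) amp(|x⟩), where x·y is the number of positions in which both x and y have a 1.
|00⟩: (0.524 - 0.5772 + 0.6263i)/2 = (-0.0266 + 0.3132i)
|01⟩: (0.524 - 0.5772 - 0.6263i)/2 = (-0.0266 - 0.3132i)
|10⟩: (0.524 + 0.5772 - 0.6263i)/2 = (0.5506 - 0.3132i)
|11⟩: (0.524 + 0.5772 + 0.6263i)/2 = (0.5506 + 0.3132i)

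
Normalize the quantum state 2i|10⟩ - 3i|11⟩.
0.5547i|10⟩ - 0.8321i|11⟩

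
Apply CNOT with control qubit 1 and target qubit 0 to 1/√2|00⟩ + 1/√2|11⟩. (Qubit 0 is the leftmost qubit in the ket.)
1/√2|00⟩ + 1/√2|01⟩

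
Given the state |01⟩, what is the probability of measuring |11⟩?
0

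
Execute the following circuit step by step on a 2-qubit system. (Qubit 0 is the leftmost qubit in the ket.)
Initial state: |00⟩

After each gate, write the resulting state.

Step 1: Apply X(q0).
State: |10⟩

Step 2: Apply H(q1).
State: 1/√2|10⟩ + 1/√2|11⟩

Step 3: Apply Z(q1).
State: 1/√2|10⟩ - 1/√2|11⟩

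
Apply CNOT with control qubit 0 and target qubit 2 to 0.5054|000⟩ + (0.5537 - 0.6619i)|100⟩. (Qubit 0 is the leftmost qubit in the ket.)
0.5054|000⟩ + (0.5537 - 0.6619i)|101⟩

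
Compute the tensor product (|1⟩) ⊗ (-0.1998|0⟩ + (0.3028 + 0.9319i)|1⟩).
-0.1998|10⟩ + (0.3028 + 0.9319i)|11⟩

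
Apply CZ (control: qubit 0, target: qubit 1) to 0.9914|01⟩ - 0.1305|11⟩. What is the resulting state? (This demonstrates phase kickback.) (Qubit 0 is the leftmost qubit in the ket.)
0.9914|01⟩ + 0.1305|11⟩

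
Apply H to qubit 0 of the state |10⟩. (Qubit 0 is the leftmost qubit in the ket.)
1/√2|00⟩ - 1/√2|10⟩

H on qubit 0 mixes each pair of kets that differ only in qubit 0: amplitudes (a, b) of (|…0…⟩, |…1…⟩) become ((a + b)/√2, (a − b)/√2). Kets absent from the input have amplitude 0.
(|00⟩, |10⟩): (a, b) = (0, 1) → (1/√2, -1/√2)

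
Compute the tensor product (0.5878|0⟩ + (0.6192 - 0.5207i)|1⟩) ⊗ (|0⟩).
0.5878|00⟩ + (0.6192 - 0.5207i)|10⟩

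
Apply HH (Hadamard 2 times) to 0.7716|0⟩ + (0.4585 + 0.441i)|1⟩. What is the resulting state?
0.7716|0⟩ + (0.4585 + 0.441i)|1⟩

H² = I, so an even number of Hadamards cancels: H^2 = I and the state is unchanged.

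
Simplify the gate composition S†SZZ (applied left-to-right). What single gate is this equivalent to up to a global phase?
I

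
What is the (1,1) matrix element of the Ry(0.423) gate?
0.9777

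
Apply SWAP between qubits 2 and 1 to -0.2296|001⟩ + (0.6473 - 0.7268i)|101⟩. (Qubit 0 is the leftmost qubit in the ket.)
-0.2296|010⟩ + (0.6473 - 0.7268i)|110⟩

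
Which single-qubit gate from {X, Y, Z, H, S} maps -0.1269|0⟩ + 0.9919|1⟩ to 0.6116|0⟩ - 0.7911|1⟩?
H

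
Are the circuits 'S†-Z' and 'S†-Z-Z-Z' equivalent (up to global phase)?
Yes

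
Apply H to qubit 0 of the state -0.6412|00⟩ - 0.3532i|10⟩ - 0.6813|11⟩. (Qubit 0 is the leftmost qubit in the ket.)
(-0.4534 - 0.2498i)|00⟩ - 0.4818|01⟩ + (-0.4534 + 0.2498i)|10⟩ + 0.4818|11⟩

H on qubit 0 mixes each pair of kets that differ only in qubit 0: amplitudes (a, b) of (|…0…⟩, |…1…⟩) become ((a + b)/√2, (a − b)/√2). Kets absent from the input have amplitude 0.
(|00⟩, |10⟩): (a, b) = (-0.6412, -0.3532i) → ((-0.4534 - 0.2498i), (-0.4534 + 0.2498i))
(|01⟩, |11⟩): (a, b) = (0, -0.6813) → (-0.4818, 0.4818)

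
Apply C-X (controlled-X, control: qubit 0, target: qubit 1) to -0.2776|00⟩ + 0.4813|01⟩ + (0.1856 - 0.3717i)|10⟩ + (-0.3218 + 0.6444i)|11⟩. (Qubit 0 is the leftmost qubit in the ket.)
-0.2776|00⟩ + 0.4813|01⟩ + (-0.3218 + 0.6444i)|10⟩ + (0.1856 - 0.3717i)|11⟩

C-X leaves the control-|0⟩ kets |00⟩, |01⟩ unchanged and applies X to qubit 1 on the control-|1⟩ pair (|10⟩, |11⟩).
X = [[0, 1], [1, 0]].
With a = amp(|10⟩) = (0.1856 - 0.3717i) and b = amp(|11⟩) = (-0.3218 + 0.6444i):
new amp(|10⟩) = (1)·b = (-0.3218 + 0.6444i)
new amp(|11⟩) = (1)·a = (0.1856 - 0.3717i)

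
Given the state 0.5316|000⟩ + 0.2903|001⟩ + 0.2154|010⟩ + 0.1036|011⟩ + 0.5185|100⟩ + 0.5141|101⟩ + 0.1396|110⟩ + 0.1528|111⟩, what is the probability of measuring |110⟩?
0.01949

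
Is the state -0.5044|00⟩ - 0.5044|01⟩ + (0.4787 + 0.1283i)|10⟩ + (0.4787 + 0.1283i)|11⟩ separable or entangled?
Separable

Writing the state as a|00⟩ + b|01⟩ + c|10⟩ + d|11⟩, it is a product state iff ad − bc = 0.
Here (a, b, c, d) = (-0.5044, -0.5044, (0.4787 + 0.1283i), (0.4787 + 0.1283i)): ad − bc = (-0.5044)(0.4787 + 0.1283i) − (-0.5044)(0.4787 + 0.1283i) = 0, so the state is separable.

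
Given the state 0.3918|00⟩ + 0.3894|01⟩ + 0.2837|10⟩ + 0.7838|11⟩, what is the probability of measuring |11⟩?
0.6143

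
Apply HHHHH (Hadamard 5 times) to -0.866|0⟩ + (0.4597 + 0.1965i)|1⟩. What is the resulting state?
(-0.2873 + 0.1389i)|0⟩ + (-0.9374 - 0.1389i)|1⟩

H² = I, so H^5 = H: a single Hadamard. With (a, b) = (-0.866, (0.4597 + 0.1965i)), H gives ((a + b)/√2, (a − b)/√2) = ((-0.2873 + 0.1389i), (-0.9374 - 0.1389i)).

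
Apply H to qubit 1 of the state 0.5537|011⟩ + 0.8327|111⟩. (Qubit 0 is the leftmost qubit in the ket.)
0.3915|001⟩ - 0.3915|011⟩ + 0.5888|101⟩ - 0.5888|111⟩

H on qubit 1 mixes each pair of kets that differ only in qubit 1: amplitudes (a, b) of (|…0…⟩, |…1…⟩) become ((a + b)/√2, (a − b)/√2). Kets absent from the input have amplitude 0.
(|001⟩, |011⟩): (a, b) = (0, 0.5537) → (0.3915, -0.3915)
(|101⟩, |111⟩): (a, b) = (0, 0.8327) → (0.5888, -0.5888)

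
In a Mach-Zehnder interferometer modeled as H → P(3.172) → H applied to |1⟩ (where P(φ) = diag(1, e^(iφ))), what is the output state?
(0.9998 + 0.0152i)|0⟩ + (0.0002311 - 0.0152i)|1⟩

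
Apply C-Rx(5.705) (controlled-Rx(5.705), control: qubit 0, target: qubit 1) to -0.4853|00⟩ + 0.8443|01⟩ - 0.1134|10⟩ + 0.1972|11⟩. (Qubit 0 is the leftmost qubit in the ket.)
-0.4853|00⟩ + 0.8443|01⟩ + (0.1087 - 0.05622i)|10⟩ + (-0.189 + 0.03233i)|11⟩

C-Rx(5.705) leaves the control-|0⟩ kets |00⟩, |01⟩ unchanged and applies Rx(5.705) to qubit 1 on the control-|1⟩ pair (|10⟩, |11⟩).
Rx(5.705) = [[cos(θ/2), −i·sin(θ/2)], [−i·sin(θ/2), cos(θ/2)]]; θ = 5.705, cos(θ/2) ≈ -0.958503, sin(θ/2) ≈ 0.285083.
With a = amp(|10⟩) = -0.1134 and b = amp(|11⟩) = 0.1972:
new amp(|10⟩) = (-0.958503)·a + (-0.285083i)·b = (0.1087 - 0.05622i)
new amp(|11⟩) = (-0.285083i)·a + (-0.958503)·b = (-0.189 + 0.03233i)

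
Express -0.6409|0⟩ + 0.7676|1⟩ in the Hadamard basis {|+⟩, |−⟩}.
0.08959|+⟩ - 0.996|−⟩

With |ψ⟩ = α|0⟩ + β|1⟩, the Hadamard-basis coefficients are ⟨+|ψ⟩ = (α + β)/√2 and ⟨−|ψ⟩ = (α − β)/√2.
Here α = -0.6409, β = 0.7676: (α + β)/√2 = 0.08959, (α − β)/√2 = -0.996.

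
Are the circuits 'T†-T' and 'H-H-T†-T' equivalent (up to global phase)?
Yes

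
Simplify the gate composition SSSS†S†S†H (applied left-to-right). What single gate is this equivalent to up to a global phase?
H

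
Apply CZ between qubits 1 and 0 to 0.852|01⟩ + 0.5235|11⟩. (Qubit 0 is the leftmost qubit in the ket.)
0.852|01⟩ - 0.5235|11⟩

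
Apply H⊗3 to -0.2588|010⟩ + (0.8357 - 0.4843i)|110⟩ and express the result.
(0.204 - 0.1712i)|000⟩ + (0.204 - 0.1712i)|001⟩ + (-0.204 + 0.1712i)|010⟩ + (-0.204 + 0.1712i)|011⟩ + (-0.387 + 0.1712i)|100⟩ + (-0.387 + 0.1712i)|101⟩ + (0.387 - 0.1712i)|110⟩ + (0.387 - 0.1712i)|111⟩

H⊗3 gives amp(|y⟩) = (1/2√2) Σ_x (−1)^(x·y) amp(|x⟩), where x·y is the number of positions in which both x and y have a 1.
|000⟩: (-0.2588 + (0.8357 - 0.4843i))/(2√2) = (0.204 - 0.1712i)
|001⟩: (-0.2588 + (0.8357 - 0.4843i))/(2√2) = (0.204 - 0.1712i)
|010⟩: (0.2588 - (0.8357 - 0.4843i))/(2√2) = (-0.204 + 0.1712i)
|011⟩: (0.2588 - (0.8357 - 0.4843i))/(2√2) = (-0.204 + 0.1712i)
|100⟩: (-0.2588 - (0.8357 - 0.4843i))/(2√2) = (-0.387 + 0.1712i)
|101⟩: (-0.2588 - (0.8357 - 0.4843i))/(2√2) = (-0.387 + 0.1712i)
|110⟩: (0.2588 + (0.8357 - 0.4843i))/(2√2) = (0.387 - 0.1712i)
|111⟩: (0.2588 + (0.8357 - 0.4843i))/(2√2) = (0.387 - 0.1712i)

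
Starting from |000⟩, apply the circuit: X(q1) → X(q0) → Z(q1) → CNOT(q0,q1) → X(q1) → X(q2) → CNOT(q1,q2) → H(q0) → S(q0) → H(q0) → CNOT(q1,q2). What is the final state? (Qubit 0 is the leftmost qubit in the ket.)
(-1/2 + (1/2)i)|011⟩ + (-1/2 - (1/2)i)|111⟩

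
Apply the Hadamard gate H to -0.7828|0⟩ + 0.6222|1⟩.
-0.1136|0⟩ - 0.9935|1⟩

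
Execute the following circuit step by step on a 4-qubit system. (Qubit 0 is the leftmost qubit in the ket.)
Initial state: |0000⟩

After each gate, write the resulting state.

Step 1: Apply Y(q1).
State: i|0100⟩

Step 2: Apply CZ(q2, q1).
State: i|0100⟩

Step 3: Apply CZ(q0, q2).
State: i|0100⟩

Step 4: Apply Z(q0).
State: i|0100⟩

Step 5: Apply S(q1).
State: -|0100⟩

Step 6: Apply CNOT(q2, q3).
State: -|0100⟩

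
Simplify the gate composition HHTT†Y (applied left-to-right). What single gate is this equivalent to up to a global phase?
Y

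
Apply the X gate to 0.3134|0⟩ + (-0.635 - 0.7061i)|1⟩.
(-0.635 - 0.7061i)|0⟩ + 0.3134|1⟩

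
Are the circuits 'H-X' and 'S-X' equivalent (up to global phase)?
No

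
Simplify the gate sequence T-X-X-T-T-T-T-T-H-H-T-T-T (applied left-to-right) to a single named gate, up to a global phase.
T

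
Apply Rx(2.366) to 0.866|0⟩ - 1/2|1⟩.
(0.3275 + 0.4629i)|0⟩ + (-0.1891 - 0.8017i)|1⟩

Rx(2.366) = [[cos(θ/2), −i·sin(θ/2)], [−i·sin(θ/2), cos(θ/2)]]; θ = 2.366, cos(θ/2) ≈ 0.378149, sin(θ/2) ≈ 0.925745.
With a = amp(|0⟩) = 0.866 and b = amp(|1⟩) = -1/2:
new amp(|0⟩) = (0.378149)·a + (-0.925745i)·b = (0.3275 + 0.4629i)
new amp(|1⟩) = (-0.925745i)·a + (0.378149)·b = (-0.1891 - 0.8017i)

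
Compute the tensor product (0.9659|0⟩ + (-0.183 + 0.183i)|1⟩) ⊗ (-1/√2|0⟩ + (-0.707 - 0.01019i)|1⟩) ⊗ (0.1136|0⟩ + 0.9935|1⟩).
-0.07759|000⟩ - 0.6786|001⟩ + (-0.07758 - 0.001118i)|010⟩ + (-0.6785 - 0.009779i)|011⟩ + (0.0147 - 0.0147i)|100⟩ + (0.1286 - 0.1286i)|101⟩ + (0.01491 - 0.01449i)|110⟩ + (0.1304 - 0.1267i)|111⟩

amp(|b₁b₂…⟩) = product of the factor amplitudes for bits b₁, b₂, …; only kets whose every factor amplitude is nonzero survive.
|000⟩: (0.9659)(-1/√2)(0.1136) = -0.07759
|001⟩: (0.9659)(-1/√2)(0.9935) = -0.6786
|010⟩: (0.9659)(-0.707 - 0.01019i)(0.1136) = (-0.07758 - 0.001118i)
|011⟩: (0.9659)(-0.707 - 0.01019i)(0.9935) = (-0.6785 - 0.009779i)
|100⟩: (-0.183 + 0.183i)(-1/√2)(0.1136) = (0.0147 - 0.0147i)
|101⟩: (-0.183 + 0.183i)(-1/√2)(0.9935) = (0.1286 - 0.1286i)
|110⟩: (-0.183 + 0.183i)(-0.707 - 0.01019i)(0.1136) = (0.01491 - 0.01449i)
|111⟩: (-0.183 + 0.183i)(-0.707 - 0.01019i)(0.9935) = (0.1304 - 0.1267i)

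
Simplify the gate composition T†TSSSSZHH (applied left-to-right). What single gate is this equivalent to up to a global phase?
Z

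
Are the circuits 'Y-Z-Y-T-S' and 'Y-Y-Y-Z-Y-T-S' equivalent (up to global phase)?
Yes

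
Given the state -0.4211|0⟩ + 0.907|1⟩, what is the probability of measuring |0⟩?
0.1773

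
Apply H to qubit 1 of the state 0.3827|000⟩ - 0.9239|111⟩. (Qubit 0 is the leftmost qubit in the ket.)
0.2706|000⟩ + 0.2706|010⟩ - 0.6533|101⟩ + 0.6533|111⟩

H on qubit 1 mixes each pair of kets that differ only in qubit 1: amplitudes (a, b) of (|…0…⟩, |…1…⟩) become ((a + b)/√2, (a − b)/√2). Kets absent from the input have amplitude 0.
(|000⟩, |010⟩): (a, b) = (0.3827, 0) → (0.2706, 0.2706)
(|101⟩, |111⟩): (a, b) = (0, -0.9239) → (-0.6533, 0.6533)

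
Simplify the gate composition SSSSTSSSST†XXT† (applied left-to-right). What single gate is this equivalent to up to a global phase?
T†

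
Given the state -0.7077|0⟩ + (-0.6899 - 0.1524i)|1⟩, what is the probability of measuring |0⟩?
0.5008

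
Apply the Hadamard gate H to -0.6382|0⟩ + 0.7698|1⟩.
0.09306|0⟩ - 0.9956|1⟩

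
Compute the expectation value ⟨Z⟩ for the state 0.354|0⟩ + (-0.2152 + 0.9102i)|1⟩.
-0.7495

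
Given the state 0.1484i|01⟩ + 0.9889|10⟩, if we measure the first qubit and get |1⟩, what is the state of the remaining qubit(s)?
|0⟩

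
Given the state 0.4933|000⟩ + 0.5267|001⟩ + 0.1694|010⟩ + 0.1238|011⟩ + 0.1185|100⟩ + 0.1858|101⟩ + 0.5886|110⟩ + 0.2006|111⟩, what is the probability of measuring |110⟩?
0.3464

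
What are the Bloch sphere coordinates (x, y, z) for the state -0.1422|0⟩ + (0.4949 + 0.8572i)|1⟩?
(-0.1407, -0.2438, -0.9595)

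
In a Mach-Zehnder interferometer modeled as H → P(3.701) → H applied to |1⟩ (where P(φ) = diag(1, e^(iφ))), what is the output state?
(0.9238 + 0.2653i)|0⟩ + (0.07622 - 0.2653i)|1⟩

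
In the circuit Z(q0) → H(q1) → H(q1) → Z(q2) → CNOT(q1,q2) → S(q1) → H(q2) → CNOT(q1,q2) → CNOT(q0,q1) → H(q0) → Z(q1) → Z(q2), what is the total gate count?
12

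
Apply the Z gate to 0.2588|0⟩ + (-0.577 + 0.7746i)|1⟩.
0.2588|0⟩ + (0.577 - 0.7746i)|1⟩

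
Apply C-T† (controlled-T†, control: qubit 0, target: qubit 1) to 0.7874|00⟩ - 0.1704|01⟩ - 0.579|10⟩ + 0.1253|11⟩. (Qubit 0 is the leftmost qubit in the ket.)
0.7874|00⟩ - 0.1704|01⟩ - 0.579|10⟩ + (0.0886 - 0.0886i)|11⟩

C-T† leaves the control-|0⟩ kets |00⟩, |01⟩ unchanged and applies T† to qubit 1 on the control-|1⟩ pair (|10⟩, |11⟩).
T† = [[1, 0], [0, (1/√2 - (1/√2)i)]].
With a = amp(|10⟩) = -0.579 and b = amp(|11⟩) = 0.1253:
new amp(|10⟩) = (1)·a = -0.579
new amp(|11⟩) = (1/√2 - (1/√2)i)·b = (0.0886 - 0.0886i)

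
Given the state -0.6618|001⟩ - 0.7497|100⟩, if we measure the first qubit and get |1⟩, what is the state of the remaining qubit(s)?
-|00⟩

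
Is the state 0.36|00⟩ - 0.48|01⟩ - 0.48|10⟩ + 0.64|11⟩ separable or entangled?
Separable

Writing the state as a|00⟩ + b|01⟩ + c|10⟩ + d|11⟩, it is a product state iff ad − bc = 0.
Here (a, b, c, d) = (0.36, -0.48, -0.48, 0.64): ad − bc = (0.36)(0.64) − (-0.48)(-0.48) = 0, so the state is separable.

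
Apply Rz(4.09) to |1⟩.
(-0.4566 + 0.8897i)|1⟩

Rz(4.09) = [[e^(−iθ/2), 0], [0, e^(iθ/2)]] with e^(±iθ/2) = cos(θ/2) ± i·sin(θ/2); θ = 4.09, cos(θ/2) ≈ -0.45663, sin(θ/2) ≈ 0.889657.
With a = amp(|0⟩) = 0 and b = amp(|1⟩) = 1:
new amp(|0⟩) = (-0.45663 - 0.889657i)·a = 0
new amp(|1⟩) = (-0.45663 + 0.889657i)·b = (-0.4566 + 0.8897i)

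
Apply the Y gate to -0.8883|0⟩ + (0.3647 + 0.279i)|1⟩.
(0.279 - 0.3647i)|0⟩ - 0.8883i|1⟩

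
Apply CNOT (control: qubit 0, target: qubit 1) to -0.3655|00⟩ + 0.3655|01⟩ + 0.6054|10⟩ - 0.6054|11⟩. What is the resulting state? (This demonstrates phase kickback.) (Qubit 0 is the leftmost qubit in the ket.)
-0.3655|00⟩ + 0.3655|01⟩ - 0.6054|10⟩ + 0.6054|11⟩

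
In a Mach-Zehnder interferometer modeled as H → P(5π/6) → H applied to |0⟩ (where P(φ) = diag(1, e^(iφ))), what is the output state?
(0.06699 + 0.25i)|0⟩ + (0.933 - 0.25i)|1⟩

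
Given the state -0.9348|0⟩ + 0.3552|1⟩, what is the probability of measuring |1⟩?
0.1262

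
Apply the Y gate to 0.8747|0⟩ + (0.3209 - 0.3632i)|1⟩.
(-0.3632 - 0.3209i)|0⟩ + 0.8747i|1⟩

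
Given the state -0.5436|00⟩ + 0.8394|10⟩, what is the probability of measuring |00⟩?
0.2955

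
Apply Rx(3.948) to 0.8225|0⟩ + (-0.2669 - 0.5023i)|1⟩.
(-0.7847 + 0.2455i)|0⟩ + (0.1047 - 0.5595i)|1⟩

Rx(3.948) = [[cos(θ/2), −i·sin(θ/2)], [−i·sin(θ/2), cos(θ/2)]]; θ = 3.948, cos(θ/2) ≈ -0.392367, sin(θ/2) ≈ 0.919809.
With a = amp(|0⟩) = 0.8225 and b = amp(|1⟩) = (-0.2669 - 0.5023i):
new amp(|0⟩) = (-0.392367)·a + (-0.919809i)·b = (-0.7847 + 0.2455i)
new amp(|1⟩) = (-0.919809i)·a + (-0.392367)·b = (0.1047 - 0.5595i)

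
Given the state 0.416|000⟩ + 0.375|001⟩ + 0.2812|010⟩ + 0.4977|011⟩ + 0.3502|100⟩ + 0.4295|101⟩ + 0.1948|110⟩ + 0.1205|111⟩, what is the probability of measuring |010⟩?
0.07907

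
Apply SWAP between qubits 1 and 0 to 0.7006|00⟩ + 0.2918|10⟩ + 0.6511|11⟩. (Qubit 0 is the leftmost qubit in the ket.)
0.7006|00⟩ + 0.2918|01⟩ + 0.6511|11⟩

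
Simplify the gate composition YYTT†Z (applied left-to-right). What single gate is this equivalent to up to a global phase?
Z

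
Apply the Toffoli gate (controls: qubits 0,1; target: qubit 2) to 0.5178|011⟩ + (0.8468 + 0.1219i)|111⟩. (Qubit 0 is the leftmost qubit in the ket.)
0.5178|011⟩ + (0.8468 + 0.1219i)|110⟩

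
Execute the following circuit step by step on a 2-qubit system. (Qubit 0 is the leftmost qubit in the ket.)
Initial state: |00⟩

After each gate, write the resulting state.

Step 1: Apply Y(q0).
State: i|10⟩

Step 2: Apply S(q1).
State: i|10⟩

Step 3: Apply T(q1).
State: i|10⟩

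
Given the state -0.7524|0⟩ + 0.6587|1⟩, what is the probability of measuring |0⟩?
0.5661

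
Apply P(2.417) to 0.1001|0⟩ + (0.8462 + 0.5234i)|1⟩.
0.1001|0⟩ + (-0.9805 + 0.169i)|1⟩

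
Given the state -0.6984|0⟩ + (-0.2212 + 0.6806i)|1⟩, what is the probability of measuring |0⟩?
0.4878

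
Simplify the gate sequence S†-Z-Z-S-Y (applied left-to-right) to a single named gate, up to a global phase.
Y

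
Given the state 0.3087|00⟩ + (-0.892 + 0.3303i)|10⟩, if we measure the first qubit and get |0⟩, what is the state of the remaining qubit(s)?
|0⟩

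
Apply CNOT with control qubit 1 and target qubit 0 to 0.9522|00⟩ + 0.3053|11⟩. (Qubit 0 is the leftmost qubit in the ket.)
0.9522|00⟩ + 0.3053|01⟩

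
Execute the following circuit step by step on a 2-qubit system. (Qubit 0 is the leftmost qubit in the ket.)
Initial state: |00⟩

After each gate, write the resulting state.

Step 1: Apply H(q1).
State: 1/√2|00⟩ + 1/√2|01⟩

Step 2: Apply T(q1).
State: 1/√2|00⟩ + (1/2 + (1/2)i)|01⟩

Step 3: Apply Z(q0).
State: 1/√2|00⟩ + (1/2 + (1/2)i)|01⟩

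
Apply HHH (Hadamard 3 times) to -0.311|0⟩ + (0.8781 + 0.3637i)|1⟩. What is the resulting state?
(0.401 + 0.2572i)|0⟩ + (-0.8408 - 0.2572i)|1⟩

H² = I, so H^3 = H: a single Hadamard. With (a, b) = (-0.311, (0.8781 + 0.3637i)), H gives ((a + b)/√2, (a − b)/√2) = ((0.401 + 0.2572i), (-0.8408 - 0.2572i)).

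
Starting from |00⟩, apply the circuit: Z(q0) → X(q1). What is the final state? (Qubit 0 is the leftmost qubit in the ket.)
|01⟩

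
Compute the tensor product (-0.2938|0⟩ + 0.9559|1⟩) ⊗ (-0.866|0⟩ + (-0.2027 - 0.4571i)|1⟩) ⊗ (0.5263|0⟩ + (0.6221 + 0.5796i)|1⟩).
0.1339|000⟩ + (0.1583 + 0.1475i)|001⟩ + (0.03134 + 0.07068i)|010⟩ + (-0.04079 + 0.1181i)|011⟩ - 0.4357|100⟩ + (-0.515 - 0.4798i)|101⟩ + (-0.102 - 0.23i)|110⟩ + (0.1327 - 0.3841i)|111⟩

amp(|b₁b₂…⟩) = product of the factor amplitudes for bits b₁, b₂, …; only kets whose every factor amplitude is nonzero survive.
|000⟩: (-0.2938)(-0.866)(0.5263) = 0.1339
|001⟩: (-0.2938)(-0.866)(0.6221 + 0.5796i) = (0.1583 + 0.1475i)
|010⟩: (-0.2938)(-0.2027 - 0.4571i)(0.5263) = (0.03134 + 0.07068i)
|011⟩: (-0.2938)(-0.2027 - 0.4571i)(0.6221 + 0.5796i) = (-0.04079 + 0.1181i)
|100⟩: (0.9559)(-0.866)(0.5263) = -0.4357
|101⟩: (0.9559)(-0.866)(0.6221 + 0.5796i) = (-0.515 - 0.4798i)
|110⟩: (0.9559)(-0.2027 - 0.4571i)(0.5263) = (-0.102 - 0.23i)
|111⟩: (0.9559)(-0.2027 - 0.4571i)(0.6221 + 0.5796i) = (0.1327 - 0.3841i)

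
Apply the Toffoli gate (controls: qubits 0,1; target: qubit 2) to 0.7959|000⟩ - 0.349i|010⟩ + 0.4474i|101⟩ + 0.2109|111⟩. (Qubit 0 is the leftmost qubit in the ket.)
0.7959|000⟩ - 0.349i|010⟩ + 0.4474i|101⟩ + 0.2109|110⟩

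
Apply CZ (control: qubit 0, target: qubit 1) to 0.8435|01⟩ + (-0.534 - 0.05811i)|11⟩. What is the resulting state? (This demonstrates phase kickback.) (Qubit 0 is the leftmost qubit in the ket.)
0.8435|01⟩ + (0.534 + 0.05811i)|11⟩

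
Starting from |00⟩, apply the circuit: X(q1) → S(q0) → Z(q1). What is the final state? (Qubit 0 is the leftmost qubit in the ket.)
-|01⟩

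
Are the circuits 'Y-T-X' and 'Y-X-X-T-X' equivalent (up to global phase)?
Yes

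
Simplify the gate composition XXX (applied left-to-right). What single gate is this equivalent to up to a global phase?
X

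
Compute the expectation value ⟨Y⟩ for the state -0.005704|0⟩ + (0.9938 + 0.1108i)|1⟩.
-0.001264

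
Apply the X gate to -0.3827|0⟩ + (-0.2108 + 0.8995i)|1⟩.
(-0.2108 + 0.8995i)|0⟩ - 0.3827|1⟩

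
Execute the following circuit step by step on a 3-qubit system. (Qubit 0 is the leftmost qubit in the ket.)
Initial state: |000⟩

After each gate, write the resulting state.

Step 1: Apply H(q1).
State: 1/√2|000⟩ + 1/√2|010⟩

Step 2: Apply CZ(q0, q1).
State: 1/√2|000⟩ + 1/√2|010⟩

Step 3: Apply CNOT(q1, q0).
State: 1/√2|000⟩ + 1/√2|110⟩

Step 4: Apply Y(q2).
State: (1/√2)i|001⟩ + (1/√2)i|111⟩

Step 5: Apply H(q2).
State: (1/2)i|000⟩ - (1/2)i|001⟩ + (1/2)i|110⟩ - (1/2)i|111⟩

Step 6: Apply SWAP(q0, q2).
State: (1/2)i|000⟩ + (1/2)i|011⟩ - (1/2)i|100⟩ - (1/2)i|111⟩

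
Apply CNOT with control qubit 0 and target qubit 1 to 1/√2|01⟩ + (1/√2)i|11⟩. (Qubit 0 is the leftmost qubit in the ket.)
1/√2|01⟩ + (1/√2)i|10⟩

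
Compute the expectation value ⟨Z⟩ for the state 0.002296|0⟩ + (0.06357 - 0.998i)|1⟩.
-1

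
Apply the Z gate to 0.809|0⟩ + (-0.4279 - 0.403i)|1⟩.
0.809|0⟩ + (0.4279 + 0.403i)|1⟩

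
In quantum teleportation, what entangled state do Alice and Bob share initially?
Bell state |Φ+⟩ = (|00⟩ + |11⟩)/√2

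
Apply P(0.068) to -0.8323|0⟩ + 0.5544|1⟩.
-0.8323|0⟩ + (0.5531 + 0.03767i)|1⟩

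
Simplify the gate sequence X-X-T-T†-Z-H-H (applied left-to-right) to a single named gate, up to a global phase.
Z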